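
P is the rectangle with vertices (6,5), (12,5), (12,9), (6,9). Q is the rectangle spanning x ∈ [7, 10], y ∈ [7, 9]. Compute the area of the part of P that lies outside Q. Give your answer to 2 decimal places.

|P∩Q|: x∈[7,10], y∈[7,9] → 3·2 = 6.
|P| = 24.
|P ∖ Q| = |P| − |P∩Q| = 24 − 6 = 18.00.

18.00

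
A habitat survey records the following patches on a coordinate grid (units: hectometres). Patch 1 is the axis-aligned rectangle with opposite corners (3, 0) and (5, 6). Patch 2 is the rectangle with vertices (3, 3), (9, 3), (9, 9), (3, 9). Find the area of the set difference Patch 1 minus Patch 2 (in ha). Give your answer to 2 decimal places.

6.00

|Patch 1∩Patch 2|: x∈[3,5], y∈[3,6] → 2·3 = 6.
|Patch 1| = 12.
|Patch 1 ∖ Patch 2| = |Patch 1| − |Patch 1∩Patch 2| = 12 − 6 = 6.00.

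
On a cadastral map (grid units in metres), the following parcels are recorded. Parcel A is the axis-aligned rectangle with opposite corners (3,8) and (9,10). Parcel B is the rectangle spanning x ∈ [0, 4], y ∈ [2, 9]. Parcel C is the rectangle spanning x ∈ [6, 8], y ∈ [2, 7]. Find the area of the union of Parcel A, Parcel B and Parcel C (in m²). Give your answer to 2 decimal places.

49.00

By inclusion–exclusion:
Individual areas: |Parcel A| = 12, |Parcel B| = 28, |Parcel C| = 10.
|Parcel A∩Parcel B|: x∈[3,4], y∈[8,9] → 1·1 = 1.
|Parcel A∩Parcel C| = 0 (no overlap).
|Parcel B∩Parcel C| = 0 (no overlap).
|Parcel A∩Parcel B∩Parcel C| = 0.
|Parcel A ∪ Parcel B ∪ Parcel C| = 50 − 1 + 0 = 49.00.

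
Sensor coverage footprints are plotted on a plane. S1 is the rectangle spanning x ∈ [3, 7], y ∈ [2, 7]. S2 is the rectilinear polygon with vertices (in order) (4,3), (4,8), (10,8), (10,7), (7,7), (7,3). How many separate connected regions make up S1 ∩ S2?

1

S1 ∩ S2 is a single connected region.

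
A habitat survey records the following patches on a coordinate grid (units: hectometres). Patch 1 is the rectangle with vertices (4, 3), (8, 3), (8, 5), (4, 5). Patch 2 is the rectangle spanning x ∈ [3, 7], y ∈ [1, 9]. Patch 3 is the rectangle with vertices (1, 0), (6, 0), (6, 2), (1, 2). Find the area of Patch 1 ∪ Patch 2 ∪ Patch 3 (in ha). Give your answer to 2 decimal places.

41.00

By inclusion–exclusion:
Individual areas: |Patch 1| = 8, |Patch 2| = 32, |Patch 3| = 10.
|Patch 1∩Patch 2|: x∈[4,7], y∈[3,5] → 3·2 = 6.
|Patch 1∩Patch 3| = 0 (no overlap).
|Patch 2∩Patch 3|: x∈[3,6], y∈[1,2] → 3·1 = 3.
|Patch 1∩Patch 2∩Patch 3| = 0.
|Patch 1 ∪ Patch 2 ∪ Patch 3| = 50 − 9 + 0 = 41.00.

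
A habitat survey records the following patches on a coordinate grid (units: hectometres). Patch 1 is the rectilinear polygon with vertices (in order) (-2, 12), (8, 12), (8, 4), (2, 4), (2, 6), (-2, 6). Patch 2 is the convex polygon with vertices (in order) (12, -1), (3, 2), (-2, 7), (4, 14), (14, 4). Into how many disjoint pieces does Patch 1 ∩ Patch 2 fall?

1

Patch 1 ∩ Patch 2 is a single connected region.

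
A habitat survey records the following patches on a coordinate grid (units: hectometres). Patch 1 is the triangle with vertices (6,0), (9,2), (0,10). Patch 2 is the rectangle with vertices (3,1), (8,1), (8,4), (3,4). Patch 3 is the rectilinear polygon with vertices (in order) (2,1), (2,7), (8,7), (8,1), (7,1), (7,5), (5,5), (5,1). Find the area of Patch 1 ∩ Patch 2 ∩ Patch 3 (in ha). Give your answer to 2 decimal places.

3.88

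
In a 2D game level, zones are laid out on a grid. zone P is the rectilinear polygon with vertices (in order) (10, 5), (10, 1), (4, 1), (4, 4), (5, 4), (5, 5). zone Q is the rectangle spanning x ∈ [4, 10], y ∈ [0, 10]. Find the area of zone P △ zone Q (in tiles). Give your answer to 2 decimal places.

|zone P| = 23, |zone Q| = 60, |zone P∩zone Q| = 23.
|zone P △ zone Q| = |zone P| + |zone Q| − 2·|zone P∩zone Q| = 23 + 60 − 46 = 37.00.

37.00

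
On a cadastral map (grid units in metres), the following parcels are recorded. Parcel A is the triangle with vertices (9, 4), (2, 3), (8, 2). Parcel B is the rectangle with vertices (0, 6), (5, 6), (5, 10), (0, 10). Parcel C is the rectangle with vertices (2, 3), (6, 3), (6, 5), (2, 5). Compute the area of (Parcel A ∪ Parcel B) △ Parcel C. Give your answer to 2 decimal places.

|Parcel A ∪ Parcel B| = 26.5.
|(Parcel A ∪ Parcel B) ∩ Parcel C| = 1.1429.
|(Parcel A ∪ Parcel B) △ Parcel C| = 26.5 + 8 − 2.2857 = 32.21.

32.21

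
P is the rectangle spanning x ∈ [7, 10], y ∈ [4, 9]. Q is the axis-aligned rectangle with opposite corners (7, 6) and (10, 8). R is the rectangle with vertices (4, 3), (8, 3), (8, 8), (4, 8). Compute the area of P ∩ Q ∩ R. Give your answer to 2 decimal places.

The intersection is the polygon with vertices (7,6), (7,8), (8,8), (8,6).
By the shoelace formula its area is 2.00.

2.00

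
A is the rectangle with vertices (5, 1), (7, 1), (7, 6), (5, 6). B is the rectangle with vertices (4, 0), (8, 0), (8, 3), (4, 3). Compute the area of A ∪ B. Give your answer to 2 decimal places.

By inclusion–exclusion:
Individual areas: |A| = 10, |B| = 12.
|A∩B|: x∈[5,7], y∈[1,3] → 2·2 = 4.
|A ∪ B| = 22 − 4 = 18.00.

18.00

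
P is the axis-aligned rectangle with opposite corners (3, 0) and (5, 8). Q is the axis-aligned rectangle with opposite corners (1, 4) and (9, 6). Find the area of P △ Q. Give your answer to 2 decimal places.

24.00

|P∩Q|: x∈[3,5], y∈[4,6] → 2·2 = 4.
|P △ Q| = |P| + |Q| − 2·|P∩Q| = 16 + 16 − 8 = 24.00.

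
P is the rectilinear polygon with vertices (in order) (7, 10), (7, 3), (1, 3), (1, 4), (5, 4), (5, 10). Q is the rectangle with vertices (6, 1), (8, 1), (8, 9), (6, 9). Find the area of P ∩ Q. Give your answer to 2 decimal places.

6.00

The intersection is the polygon with vertices (7,3), (6,3), (6,9), (7,9).
By the shoelace formula its area is 6.00.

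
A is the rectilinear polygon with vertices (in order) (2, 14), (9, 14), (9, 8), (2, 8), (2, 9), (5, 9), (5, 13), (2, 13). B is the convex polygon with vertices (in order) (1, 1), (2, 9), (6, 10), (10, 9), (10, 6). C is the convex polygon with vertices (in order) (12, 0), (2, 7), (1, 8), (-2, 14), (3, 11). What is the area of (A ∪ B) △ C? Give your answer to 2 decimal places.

|A ∪ B| = 69.75.
|(A ∪ B) ∩ C| = 16.8917.
|(A ∪ B) △ C| = 69.75 + 36.5 − 33.7834 = 72.47.

72.47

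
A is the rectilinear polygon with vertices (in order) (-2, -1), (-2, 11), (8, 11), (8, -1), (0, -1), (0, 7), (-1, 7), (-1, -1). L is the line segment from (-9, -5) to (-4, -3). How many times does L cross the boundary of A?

The segment lies entirely outside A and never meets its boundary.

0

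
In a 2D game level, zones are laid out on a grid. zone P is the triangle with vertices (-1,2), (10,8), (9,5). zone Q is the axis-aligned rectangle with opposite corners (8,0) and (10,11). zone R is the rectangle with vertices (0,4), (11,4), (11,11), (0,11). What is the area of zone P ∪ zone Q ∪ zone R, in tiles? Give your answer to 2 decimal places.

88.00

By inclusion–exclusion:
Individual areas: |zone P| = 13.5, |zone Q| = 22, |zone R| = 77.
|zone P∩zone Q| = 3.5591.
|zone P∩zone R| = 10.5.
|zone Q∩zone R|: x∈[8,10], y∈[4,11] → 2·7 = 14.
|zone P∩zone Q∩zone R| = 3.5591.
|zone P ∪ zone Q ∪ zone R| = 112.5 − 28.0591 + 3.5591 = 88.00.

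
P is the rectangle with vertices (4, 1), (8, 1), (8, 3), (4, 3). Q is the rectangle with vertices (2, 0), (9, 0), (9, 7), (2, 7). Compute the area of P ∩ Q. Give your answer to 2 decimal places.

8.00

|P∩Q|: x∈[4,8], y∈[1,3] → 4·2 = 8.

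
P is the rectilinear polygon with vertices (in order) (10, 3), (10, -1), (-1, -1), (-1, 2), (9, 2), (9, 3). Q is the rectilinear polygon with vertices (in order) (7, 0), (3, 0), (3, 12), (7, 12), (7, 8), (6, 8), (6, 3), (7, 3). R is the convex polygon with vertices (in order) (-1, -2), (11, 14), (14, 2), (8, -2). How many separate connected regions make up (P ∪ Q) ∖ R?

(P ∪ Q) ∖ R splits into 3 disjoint pieces (area 0.0833, area 5.625, area 23.8333).

3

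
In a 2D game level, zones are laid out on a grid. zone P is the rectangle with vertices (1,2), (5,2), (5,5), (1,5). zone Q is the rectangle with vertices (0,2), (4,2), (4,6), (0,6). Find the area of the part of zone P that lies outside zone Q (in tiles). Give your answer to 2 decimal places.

3.00

|zone P∩zone Q|: x∈[1,4], y∈[2,5] → 3·3 = 9.
|zone P| = 12.
|zone P ∖ zone Q| = |zone P| − |zone P∩zone Q| = 12 − 9 = 3.00.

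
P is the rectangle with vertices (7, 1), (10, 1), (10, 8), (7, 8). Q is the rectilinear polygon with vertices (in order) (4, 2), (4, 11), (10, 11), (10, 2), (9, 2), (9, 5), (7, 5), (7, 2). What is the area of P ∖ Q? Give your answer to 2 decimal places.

|P| = 21, |P∩Q| = 12.
|P ∖ Q| = |P| − |P∩Q| = 21 − 12 = 9.00.

9.00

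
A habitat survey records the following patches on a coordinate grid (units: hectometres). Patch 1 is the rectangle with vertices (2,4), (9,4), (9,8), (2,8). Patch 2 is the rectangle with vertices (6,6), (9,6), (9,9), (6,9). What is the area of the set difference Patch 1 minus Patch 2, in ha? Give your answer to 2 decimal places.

22.00

|Patch 1∩Patch 2|: x∈[6,9], y∈[6,8] → 3·2 = 6.
|Patch 1| = 28.
|Patch 1 ∖ Patch 2| = |Patch 1| − |Patch 1∩Patch 2| = 28 − 6 = 22.00.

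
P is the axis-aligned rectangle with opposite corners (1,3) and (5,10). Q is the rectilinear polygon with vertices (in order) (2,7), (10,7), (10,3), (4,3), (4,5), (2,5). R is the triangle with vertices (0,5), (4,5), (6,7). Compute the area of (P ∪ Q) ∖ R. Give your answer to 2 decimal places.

44.17

|P ∪ Q| = 48.
|(P ∪ Q) ∩ R| = 3.8333.
|(P ∪ Q) ∖ R| = 48 − 3.8333 = 44.17.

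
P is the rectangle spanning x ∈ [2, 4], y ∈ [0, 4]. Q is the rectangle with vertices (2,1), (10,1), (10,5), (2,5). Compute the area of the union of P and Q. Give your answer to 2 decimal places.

By inclusion–exclusion:
Individual areas: |P| = 8, |Q| = 32.
|P∩Q|: x∈[2,4], y∈[1,4] → 2·3 = 6.
|P ∪ Q| = 40 − 6 = 34.00.

34.00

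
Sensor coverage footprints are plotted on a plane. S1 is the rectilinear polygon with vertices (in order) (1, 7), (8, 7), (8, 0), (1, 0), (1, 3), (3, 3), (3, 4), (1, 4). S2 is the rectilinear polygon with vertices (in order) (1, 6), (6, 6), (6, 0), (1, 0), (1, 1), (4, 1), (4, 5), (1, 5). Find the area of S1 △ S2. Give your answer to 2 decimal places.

|S1| = 47, |S2| = 18, |S1∩S2| = 18.
|S1 △ S2| = |S1| + |S2| − 2·|S1∩S2| = 47 + 18 − 36 = 29.00.

29.00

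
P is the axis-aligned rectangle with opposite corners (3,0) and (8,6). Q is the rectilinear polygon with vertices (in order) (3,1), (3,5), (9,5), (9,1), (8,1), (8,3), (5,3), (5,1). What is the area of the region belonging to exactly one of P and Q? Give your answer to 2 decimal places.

20.00

|P| = 30, |Q| = 18, |P∩Q| = 14.
|P △ Q| = |P| + |Q| − 2·|P∩Q| = 30 + 18 − 28 = 20.00.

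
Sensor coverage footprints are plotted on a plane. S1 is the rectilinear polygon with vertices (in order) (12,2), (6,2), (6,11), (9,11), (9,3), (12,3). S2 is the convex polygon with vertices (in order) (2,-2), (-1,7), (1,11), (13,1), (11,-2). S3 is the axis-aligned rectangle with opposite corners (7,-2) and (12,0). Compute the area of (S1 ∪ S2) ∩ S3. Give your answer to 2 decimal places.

The region (S1 ∪ S2) ∩ S3 is the polygon with vertices (11,-2), (7,-2), (7,0), (12,0), (12,-0.5).
By the shoelace formula its area is 9.25.

9.25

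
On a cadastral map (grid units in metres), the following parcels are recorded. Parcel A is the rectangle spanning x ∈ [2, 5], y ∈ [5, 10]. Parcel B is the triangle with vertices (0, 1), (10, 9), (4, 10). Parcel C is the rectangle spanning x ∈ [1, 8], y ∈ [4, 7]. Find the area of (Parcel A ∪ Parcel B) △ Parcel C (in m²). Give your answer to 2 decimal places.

31.83

|Parcel A ∪ Parcel B| = 33.5833.
|(Parcel A ∪ Parcel B) ∩ Parcel C| = 11.375.
|(Parcel A ∪ Parcel B) △ Parcel C| = 33.5833 + 21 − 22.75 = 31.83.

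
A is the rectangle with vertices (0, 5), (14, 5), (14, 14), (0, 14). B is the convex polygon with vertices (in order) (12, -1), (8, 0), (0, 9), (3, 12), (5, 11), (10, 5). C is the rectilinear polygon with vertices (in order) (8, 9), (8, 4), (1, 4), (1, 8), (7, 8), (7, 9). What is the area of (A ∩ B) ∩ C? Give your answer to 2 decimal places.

17.33

The region (A ∩ B) ∩ C is the polygon with vertices (1,7.875), (1,8), (7,8), (7,8.6), (8,7.4), (8,5), (3.556,5).
By the shoelace formula its area is 17.33.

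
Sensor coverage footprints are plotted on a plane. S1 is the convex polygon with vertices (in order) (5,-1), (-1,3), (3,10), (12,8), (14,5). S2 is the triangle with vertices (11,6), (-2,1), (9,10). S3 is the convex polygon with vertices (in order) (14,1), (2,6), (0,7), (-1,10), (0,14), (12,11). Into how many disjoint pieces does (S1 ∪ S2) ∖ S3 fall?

(S1 ∪ S2) ∖ S3 splits into 2 disjoint pieces (area 42.1222, area 0.8739).

2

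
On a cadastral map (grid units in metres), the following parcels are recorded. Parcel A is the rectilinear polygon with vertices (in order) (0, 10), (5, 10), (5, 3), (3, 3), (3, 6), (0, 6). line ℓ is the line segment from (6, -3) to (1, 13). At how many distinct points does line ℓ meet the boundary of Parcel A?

2

The segment meets the boundary at (1.938,10), (4.125,3).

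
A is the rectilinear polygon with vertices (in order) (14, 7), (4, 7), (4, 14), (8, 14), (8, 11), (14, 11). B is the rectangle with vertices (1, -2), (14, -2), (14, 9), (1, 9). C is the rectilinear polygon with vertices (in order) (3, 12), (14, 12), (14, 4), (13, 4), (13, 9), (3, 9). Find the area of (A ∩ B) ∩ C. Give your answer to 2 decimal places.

|A ∩ B| = 20.
|(A ∩ B) ∩ C| = 2.00.

2.00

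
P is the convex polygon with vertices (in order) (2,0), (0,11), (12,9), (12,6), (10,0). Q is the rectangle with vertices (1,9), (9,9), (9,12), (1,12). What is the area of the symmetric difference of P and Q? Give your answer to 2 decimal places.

108.33

|P| = 103, |Q| = 24, |P∩Q| = 9.3333.
|P △ Q| = |P| + |Q| − 2·|P∩Q| = 103 + 24 − 18.6667 = 108.33.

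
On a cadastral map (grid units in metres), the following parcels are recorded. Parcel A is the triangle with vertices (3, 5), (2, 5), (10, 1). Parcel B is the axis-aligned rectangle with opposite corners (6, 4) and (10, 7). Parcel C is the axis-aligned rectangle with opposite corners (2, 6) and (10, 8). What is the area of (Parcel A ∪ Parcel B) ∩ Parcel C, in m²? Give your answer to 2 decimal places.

4.00

The region (Parcel A ∪ Parcel B) ∩ Parcel C is the polygon with vertices (6,7), (10,7), (10,6), (6,6).
By the shoelace formula its area is 4.00.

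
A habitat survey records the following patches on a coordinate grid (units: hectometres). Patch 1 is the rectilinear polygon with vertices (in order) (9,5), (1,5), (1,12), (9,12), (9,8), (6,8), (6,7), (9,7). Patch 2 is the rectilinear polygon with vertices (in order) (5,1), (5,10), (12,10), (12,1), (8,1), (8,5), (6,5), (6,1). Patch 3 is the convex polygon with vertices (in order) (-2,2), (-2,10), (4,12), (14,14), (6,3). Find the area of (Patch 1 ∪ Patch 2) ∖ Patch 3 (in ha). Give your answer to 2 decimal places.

|Patch 1 ∪ Patch 2| = 91.
|(Patch 1 ∪ Patch 2) ∩ Patch 3| = 57.9261.
|(Patch 1 ∪ Patch 2) ∖ Patch 3| = 91 − 57.9261 = 33.07.

33.07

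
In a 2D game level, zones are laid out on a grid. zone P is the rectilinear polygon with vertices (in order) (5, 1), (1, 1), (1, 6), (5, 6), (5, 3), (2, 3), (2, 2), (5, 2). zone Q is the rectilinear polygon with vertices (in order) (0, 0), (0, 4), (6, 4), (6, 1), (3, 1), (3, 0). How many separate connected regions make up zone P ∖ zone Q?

zone P ∖ zone Q is a single connected region.

1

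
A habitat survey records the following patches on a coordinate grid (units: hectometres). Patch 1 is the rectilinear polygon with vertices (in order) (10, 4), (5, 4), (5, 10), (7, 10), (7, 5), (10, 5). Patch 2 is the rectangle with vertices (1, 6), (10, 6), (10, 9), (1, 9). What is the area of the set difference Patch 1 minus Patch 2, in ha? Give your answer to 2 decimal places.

|Patch 1| = 15, |Patch 1∩Patch 2| = 6.
|Patch 1 ∖ Patch 2| = |Patch 1| − |Patch 1∩Patch 2| = 15 − 6 = 9.00.

9.00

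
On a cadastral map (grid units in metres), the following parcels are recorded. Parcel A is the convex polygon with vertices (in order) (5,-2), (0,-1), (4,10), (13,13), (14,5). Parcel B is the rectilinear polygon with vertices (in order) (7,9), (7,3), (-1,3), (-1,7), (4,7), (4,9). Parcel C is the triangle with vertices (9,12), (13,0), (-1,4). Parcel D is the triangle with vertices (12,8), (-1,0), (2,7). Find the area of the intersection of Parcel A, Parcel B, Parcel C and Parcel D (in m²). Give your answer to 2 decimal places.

The intersection is the polygon with vertices (4,7.2), (7,7.5), (7,4.923), (3.875,3), (2.5,3), (1.553,3.271), (2.909,7), (4,7).
By the shoelace formula its area is 17.18.

17.18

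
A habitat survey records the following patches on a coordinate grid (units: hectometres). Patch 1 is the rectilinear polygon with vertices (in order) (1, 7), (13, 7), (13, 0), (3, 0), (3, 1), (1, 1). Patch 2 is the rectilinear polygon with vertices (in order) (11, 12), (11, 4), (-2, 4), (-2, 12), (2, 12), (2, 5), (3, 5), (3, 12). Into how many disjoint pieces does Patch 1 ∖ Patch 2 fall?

Patch 1 ∖ Patch 2 splits into 2 disjoint pieces (area 2, area 52).

2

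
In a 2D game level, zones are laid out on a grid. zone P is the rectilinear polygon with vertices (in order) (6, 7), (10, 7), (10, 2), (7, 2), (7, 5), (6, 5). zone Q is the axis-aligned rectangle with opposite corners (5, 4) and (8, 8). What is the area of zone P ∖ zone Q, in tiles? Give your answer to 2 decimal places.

|zone P| = 17, |zone P∩zone Q| = 5.
|zone P ∖ zone Q| = |zone P| − |zone P∩zone Q| = 17 − 5 = 12.00.

12.00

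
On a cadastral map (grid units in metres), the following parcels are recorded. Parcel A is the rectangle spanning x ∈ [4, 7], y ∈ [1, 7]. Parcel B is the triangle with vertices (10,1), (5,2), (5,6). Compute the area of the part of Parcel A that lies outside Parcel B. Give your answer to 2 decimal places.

|Parcel A| = 18, |Parcel A∩Parcel B| = 6.4.
|Parcel A ∖ Parcel B| = |Parcel A| − |Parcel A∩Parcel B| = 18 − 6.4 = 11.60.

11.60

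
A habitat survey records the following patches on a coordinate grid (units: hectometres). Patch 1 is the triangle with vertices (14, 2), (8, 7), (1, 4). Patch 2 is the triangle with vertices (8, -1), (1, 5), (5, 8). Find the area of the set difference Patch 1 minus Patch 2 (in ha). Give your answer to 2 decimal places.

19.18

|Patch 1| = 26.5, |Patch 1∩Patch 2| = 7.3176.
|Patch 1 ∖ Patch 2| = |Patch 1| − |Patch 1∩Patch 2| = 26.5 − 7.3176 = 19.18.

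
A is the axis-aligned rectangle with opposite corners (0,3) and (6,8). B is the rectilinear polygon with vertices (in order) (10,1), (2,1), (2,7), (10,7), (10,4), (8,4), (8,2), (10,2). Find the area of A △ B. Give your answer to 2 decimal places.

|A| = 30, |B| = 44, |A∩B| = 16.
|A △ B| = |A| + |B| − 2·|A∩B| = 30 + 44 − 32 = 42.00.

42.00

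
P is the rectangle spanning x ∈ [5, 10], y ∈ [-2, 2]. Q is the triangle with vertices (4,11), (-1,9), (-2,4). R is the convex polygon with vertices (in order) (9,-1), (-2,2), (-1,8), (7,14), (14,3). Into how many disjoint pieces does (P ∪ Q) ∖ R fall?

2

(P ∪ Q) ∖ R splits into 2 disjoint pieces (area 7.5818, area 2.5148).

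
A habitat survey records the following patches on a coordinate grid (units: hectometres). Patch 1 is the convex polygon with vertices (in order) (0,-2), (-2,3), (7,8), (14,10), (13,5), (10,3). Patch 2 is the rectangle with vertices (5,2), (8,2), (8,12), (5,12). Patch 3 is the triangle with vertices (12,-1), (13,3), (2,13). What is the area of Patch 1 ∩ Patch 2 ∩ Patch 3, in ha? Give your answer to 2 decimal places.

3.64

The intersection is the polygon with vertices (7.38,8.109), (8,7.545), (8,4.6), (5.977,7.432), (7,8).
By the shoelace formula its area is 3.64.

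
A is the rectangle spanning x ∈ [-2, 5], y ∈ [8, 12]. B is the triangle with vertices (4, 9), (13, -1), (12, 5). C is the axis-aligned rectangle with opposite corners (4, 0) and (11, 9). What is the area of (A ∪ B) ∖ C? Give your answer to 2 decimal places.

34.03

|A ∪ B| = 49.7.
|(A ∪ B) ∩ C| = 15.6722.
|(A ∪ B) ∖ C| = 49.7 − 15.6722 = 34.03.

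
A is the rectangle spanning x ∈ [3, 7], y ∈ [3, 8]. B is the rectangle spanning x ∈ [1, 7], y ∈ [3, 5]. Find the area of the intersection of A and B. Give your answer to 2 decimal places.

|A∩B|: x∈[3,7], y∈[3,5] → 4·2 = 8.

8.00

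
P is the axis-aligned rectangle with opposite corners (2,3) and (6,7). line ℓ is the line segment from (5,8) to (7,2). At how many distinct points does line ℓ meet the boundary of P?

The segment meets the boundary at (6,5), (5.333,7).

2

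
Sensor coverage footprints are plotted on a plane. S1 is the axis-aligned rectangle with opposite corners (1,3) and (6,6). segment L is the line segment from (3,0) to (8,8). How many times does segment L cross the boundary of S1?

2

The segment meets the boundary at (6,4.8), (4.875,3).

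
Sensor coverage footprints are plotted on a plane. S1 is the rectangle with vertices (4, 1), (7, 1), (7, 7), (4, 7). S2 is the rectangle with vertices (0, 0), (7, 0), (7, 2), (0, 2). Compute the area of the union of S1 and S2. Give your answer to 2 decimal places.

29.00

By inclusion–exclusion:
Individual areas: |S1| = 18, |S2| = 14.
|S1∩S2|: x∈[4,7], y∈[1,2] → 3·1 = 3.
|S1 ∪ S2| = 32 − 3 = 29.00.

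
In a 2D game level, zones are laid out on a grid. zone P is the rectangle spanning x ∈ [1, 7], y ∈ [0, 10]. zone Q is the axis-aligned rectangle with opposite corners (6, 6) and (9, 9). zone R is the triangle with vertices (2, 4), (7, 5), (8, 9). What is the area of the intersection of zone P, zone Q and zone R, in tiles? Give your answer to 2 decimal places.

1.75

The intersection is the polygon with vertices (6,6), (6,7.333), (7,8.167), (7,6).
By the shoelace formula its area is 1.75.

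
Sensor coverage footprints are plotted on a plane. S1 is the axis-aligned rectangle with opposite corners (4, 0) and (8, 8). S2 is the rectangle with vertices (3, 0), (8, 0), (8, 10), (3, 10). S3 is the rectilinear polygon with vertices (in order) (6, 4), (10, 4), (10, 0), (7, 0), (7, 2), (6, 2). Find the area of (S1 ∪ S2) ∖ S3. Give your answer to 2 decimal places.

44.00

|S1 ∪ S2| = 50.
|(S1 ∪ S2) ∩ S3| = 6.
|(S1 ∪ S2) ∖ S3| = 50 − 6 = 44.00.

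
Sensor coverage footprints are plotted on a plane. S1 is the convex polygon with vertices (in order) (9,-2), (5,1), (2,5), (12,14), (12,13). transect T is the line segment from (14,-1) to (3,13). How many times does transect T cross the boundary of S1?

2

The segment meets the boundary at (6.268,8.841), (10.174,3.87).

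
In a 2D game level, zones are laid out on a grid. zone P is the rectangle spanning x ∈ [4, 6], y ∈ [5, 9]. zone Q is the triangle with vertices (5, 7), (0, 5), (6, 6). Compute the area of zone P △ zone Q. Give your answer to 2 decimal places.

|zone P| = 8, |zone Q| = 3.5, |zone P∩zone Q| = 1.6333.
|zone P △ zone Q| = |zone P| + |zone Q| − 2·|zone P∩zone Q| = 8 + 3.5 − 3.2667 = 8.23.

8.23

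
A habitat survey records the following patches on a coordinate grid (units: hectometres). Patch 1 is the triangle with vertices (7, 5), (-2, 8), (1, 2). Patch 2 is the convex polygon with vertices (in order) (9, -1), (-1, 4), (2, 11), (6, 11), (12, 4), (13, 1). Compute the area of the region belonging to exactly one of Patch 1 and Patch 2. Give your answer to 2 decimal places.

|Patch 1| = 22.5, |Patch 2| = 99, |Patch 1∩Patch 2| = 18.774.
|Patch 1 △ Patch 2| = |Patch 1| + |Patch 2| − 2·|Patch 1∩Patch 2| = 22.5 + 99 − 37.5481 = 83.95.

83.95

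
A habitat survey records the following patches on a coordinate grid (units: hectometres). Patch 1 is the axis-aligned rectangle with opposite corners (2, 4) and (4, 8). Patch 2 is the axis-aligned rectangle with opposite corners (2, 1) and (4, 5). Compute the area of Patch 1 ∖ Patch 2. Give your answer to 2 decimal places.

6.00

|Patch 1∩Patch 2|: x∈[2,4], y∈[4,5] → 2·1 = 2.
|Patch 1| = 8.
|Patch 1 ∖ Patch 2| = |Patch 1| − |Patch 1∩Patch 2| = 8 − 2 = 6.00.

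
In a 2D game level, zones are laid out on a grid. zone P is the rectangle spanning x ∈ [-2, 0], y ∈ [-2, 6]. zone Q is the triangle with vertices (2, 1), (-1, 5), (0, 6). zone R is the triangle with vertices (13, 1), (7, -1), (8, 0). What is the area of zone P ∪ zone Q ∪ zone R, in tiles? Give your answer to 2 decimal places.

20.33

By inclusion–exclusion:
Individual areas: |zone P| = 16, |zone Q| = 3.5, |zone R| = 2.
|zone P∩zone Q| = 1.1667.
|zone P∩zone R| = 0.
|zone Q∩zone R| = 0.
|zone P∩zone Q∩zone R| = 0.
|zone P ∪ zone Q ∪ zone R| = 21.5 − 1.1667 + 0 = 20.33.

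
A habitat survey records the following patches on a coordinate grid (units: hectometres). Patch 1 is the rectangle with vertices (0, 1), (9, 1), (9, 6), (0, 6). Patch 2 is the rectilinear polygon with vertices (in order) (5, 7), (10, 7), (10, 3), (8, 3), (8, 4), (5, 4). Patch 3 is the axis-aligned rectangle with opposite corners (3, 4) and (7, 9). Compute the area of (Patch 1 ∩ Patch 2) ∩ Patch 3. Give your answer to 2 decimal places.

4.00

The region (Patch 1 ∩ Patch 2) ∩ Patch 3 is the polygon with vertices (5,4), (5,6), (7,6), (7,4).
By the shoelace formula its area is 4.00.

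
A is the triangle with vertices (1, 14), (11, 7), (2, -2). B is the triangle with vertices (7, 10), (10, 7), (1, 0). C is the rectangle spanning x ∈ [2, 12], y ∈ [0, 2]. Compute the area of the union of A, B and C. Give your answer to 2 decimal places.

90.87

By inclusion–exclusion:
Individual areas: |A| = 76.5, |B| = 24, |C| = 20.
|A∩B| = 23.631.
|A∩C| = 6.
|B∩C| = 0.927.
|A∩B∩C| = 0.927.
|A ∪ B ∪ C| = 120.5 − 30.558 + 0.927 = 90.87.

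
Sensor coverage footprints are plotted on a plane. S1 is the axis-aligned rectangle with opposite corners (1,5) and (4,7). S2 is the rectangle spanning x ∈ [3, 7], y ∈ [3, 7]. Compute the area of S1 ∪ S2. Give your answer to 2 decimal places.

20.00

By inclusion–exclusion:
Individual areas: |S1| = 6, |S2| = 16.
|S1∩S2|: x∈[3,4], y∈[5,7] → 1·2 = 2.
|S1 ∪ S2| = 22 − 2 = 20.00.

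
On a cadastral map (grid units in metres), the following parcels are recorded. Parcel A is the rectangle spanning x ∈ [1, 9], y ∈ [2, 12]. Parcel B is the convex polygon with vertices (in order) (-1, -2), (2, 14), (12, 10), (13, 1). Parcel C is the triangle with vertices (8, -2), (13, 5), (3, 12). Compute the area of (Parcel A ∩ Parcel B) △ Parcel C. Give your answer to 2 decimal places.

71.57

|Parcel A ∩ Parcel B| = 78.1583.
|(Parcel A ∩ Parcel B) ∩ Parcel C| = 29.5429.
|(Parcel A ∩ Parcel B) △ Parcel C| = 78.1583 + 52.5 − 59.0857 = 71.57.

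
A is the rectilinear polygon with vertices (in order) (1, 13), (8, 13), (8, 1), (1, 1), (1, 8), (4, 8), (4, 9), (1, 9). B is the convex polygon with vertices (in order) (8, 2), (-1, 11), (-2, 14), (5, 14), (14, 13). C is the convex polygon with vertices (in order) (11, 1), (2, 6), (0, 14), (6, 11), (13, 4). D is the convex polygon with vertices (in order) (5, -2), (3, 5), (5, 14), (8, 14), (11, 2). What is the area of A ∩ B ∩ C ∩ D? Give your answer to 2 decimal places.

26.77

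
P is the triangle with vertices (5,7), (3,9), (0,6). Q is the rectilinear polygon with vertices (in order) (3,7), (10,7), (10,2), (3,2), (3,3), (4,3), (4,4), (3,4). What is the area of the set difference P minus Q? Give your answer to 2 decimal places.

5.60

|P| = 6, |P∩Q| = 0.4.
|P ∖ Q| = |P| − |P∩Q| = 6 − 0.4 = 5.60.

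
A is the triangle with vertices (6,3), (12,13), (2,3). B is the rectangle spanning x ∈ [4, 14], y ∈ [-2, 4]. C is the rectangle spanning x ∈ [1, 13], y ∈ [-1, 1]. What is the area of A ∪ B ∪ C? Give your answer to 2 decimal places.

By inclusion–exclusion:
Individual areas: |A| = 20, |B| = 60, |C| = 24.
|A∩B| = 2.3.
|A∩C| = 0.
|B∩C|: x∈[4,13], y∈[-1,1] → 9·2 = 18.
|A∩B∩C| = 0.
|A ∪ B ∪ C| = 104 − 20.3 + 0 = 83.70.

83.70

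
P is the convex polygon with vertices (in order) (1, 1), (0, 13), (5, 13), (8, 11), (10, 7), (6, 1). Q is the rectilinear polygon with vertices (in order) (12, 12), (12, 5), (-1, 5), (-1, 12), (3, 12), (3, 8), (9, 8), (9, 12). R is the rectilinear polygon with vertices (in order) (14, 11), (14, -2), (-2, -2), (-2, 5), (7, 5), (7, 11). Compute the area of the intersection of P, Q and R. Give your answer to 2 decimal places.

7.67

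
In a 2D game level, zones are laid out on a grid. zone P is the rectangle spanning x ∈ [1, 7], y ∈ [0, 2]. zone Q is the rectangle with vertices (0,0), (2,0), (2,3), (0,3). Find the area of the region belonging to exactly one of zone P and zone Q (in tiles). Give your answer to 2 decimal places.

|zone P∩zone Q|: x∈[1,2], y∈[0,2] → 1·2 = 2.
|zone P △ zone Q| = |zone P| + |zone Q| − 2·|zone P∩zone Q| = 12 + 6 − 4 = 14.00.

14.00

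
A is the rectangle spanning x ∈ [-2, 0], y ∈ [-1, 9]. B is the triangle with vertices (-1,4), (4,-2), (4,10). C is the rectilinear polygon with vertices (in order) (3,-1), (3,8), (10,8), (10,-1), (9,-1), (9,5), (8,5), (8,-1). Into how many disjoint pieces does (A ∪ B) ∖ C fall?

(A ∪ B) ∖ C splits into 2 disjoint pieces (area 39.4, area 0.4167).

2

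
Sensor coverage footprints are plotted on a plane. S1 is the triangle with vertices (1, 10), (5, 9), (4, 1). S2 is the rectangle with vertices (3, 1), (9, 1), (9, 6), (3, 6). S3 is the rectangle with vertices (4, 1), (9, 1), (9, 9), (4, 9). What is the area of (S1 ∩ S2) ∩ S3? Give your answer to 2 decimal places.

1.56

The region (S1 ∩ S2) ∩ S3 is the polygon with vertices (4.625,6), (4,1), (4,6).
By the shoelace formula its area is 1.56.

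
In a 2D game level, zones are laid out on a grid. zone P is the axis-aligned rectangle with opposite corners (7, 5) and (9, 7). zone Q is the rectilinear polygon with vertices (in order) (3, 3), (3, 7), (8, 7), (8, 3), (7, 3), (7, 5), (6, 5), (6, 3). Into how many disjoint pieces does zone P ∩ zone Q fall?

zone P ∩ zone Q is a single connected region.

1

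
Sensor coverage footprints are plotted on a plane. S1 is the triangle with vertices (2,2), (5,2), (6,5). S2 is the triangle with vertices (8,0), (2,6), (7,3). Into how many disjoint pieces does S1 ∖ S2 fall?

2

S1 ∖ S2 splits into 2 disjoint pieces (area 3.0536, area 0.4537).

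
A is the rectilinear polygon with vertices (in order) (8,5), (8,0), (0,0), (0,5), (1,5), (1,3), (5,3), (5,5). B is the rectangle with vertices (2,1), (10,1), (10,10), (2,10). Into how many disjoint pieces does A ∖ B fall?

1

A ∖ B is a single connected region.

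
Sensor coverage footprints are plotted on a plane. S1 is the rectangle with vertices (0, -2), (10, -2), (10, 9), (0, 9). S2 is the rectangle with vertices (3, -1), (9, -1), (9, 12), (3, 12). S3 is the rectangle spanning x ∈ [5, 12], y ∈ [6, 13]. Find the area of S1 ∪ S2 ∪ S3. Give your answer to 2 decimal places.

By inclusion–exclusion:
Individual areas: |S1| = 110, |S2| = 78, |S3| = 49.
|S1∩S2|: x∈[3,9], y∈[-1,9] → 6·10 = 60.
|S1∩S3|: x∈[5,10], y∈[6,9] → 5·3 = 15.
|S2∩S3|: x∈[5,9], y∈[6,12] → 4·6 = 24.
|S1∩S2∩S3| = 12.
|S1 ∪ S2 ∪ S3| = 237 − 99 + 12 = 150.00.

150.00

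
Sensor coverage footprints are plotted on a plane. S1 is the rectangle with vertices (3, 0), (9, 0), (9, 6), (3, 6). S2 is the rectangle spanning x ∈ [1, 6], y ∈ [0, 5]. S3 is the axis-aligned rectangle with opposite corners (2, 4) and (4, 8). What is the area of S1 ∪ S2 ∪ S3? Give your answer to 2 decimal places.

51.00

By inclusion–exclusion:
Individual areas: |S1| = 36, |S2| = 25, |S3| = 8.
|S1∩S2|: x∈[3,6], y∈[0,5] → 3·5 = 15.
|S1∩S3|: x∈[3,4], y∈[4,6] → 1·2 = 2.
|S2∩S3|: x∈[2,4], y∈[4,5] → 2·1 = 2.
|S1∩S2∩S3| = 1.
|S1 ∪ S2 ∪ S3| = 69 − 19 + 1 = 51.00.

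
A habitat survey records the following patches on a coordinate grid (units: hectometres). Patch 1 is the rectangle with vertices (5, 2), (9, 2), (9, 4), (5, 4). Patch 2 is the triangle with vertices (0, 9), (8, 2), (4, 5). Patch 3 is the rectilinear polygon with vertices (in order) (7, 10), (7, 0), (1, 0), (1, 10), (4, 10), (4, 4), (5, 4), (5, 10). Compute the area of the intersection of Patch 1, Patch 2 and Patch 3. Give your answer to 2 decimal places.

0.32

The intersection is the polygon with vertices (7,2.875), (7,2.75), (5.333,4), (5.714,4).
By the shoelace formula its area is 0.32.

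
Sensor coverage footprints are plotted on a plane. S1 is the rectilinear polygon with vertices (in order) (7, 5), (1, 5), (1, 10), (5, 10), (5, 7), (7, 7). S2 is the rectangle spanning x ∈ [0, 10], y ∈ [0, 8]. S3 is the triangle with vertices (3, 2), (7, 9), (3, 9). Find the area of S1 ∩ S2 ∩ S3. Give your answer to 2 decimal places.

The intersection is the polygon with vertices (5,8), (5,7), (5.857,7), (4.714,5), (3,5), (3,8).
By the shoelace formula its area is 6.57.

6.57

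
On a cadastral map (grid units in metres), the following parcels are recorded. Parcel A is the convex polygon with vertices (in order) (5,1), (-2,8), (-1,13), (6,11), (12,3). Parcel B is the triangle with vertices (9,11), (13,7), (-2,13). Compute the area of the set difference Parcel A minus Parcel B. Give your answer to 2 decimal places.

84.78

|Parcel A| = 91, |Parcel A∩Parcel B| = 6.224.
|Parcel A ∖ Parcel B| = |Parcel A| − |Parcel A∩Parcel B| = 91 − 6.224 = 84.78.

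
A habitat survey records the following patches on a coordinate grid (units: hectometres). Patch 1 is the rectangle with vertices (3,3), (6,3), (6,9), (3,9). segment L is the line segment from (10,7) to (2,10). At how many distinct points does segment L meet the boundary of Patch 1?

2

The segment meets the boundary at (4.667,9), (6,8.5).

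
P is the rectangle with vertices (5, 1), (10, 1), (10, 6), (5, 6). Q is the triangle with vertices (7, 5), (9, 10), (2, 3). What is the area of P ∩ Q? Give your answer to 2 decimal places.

3.00

The intersection is the polygon with vertices (7.4,6), (7,5), (5,4.2), (5,6).
By the shoelace formula its area is 3.00.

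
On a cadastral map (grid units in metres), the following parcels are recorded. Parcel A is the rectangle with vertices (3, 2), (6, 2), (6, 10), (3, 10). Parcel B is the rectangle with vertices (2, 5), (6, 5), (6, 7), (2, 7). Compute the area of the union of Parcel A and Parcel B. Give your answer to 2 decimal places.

26.00

By inclusion–exclusion:
Individual areas: |Parcel A| = 24, |Parcel B| = 8.
|Parcel A∩Parcel B|: x∈[3,6], y∈[5,7] → 3·2 = 6.
|Parcel A ∪ Parcel B| = 32 − 6 = 26.00.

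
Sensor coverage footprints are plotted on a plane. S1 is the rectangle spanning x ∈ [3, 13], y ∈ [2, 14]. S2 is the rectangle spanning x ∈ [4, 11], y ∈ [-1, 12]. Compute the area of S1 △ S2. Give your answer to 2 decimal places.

|S1∩S2|: x∈[4,11], y∈[2,12] → 7·10 = 70.
|S1 △ S2| = |S1| + |S2| − 2·|S1∩S2| = 120 + 91 − 140 = 71.00.

71.00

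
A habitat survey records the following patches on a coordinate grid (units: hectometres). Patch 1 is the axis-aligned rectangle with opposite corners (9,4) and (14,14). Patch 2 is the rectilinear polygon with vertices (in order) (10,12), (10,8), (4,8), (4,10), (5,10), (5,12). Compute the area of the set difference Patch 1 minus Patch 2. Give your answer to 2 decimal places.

|Patch 1| = 50, |Patch 1∩Patch 2| = 4.
|Patch 1 ∖ Patch 2| = |Patch 1| − |Patch 1∩Patch 2| = 50 − 4 = 46.00.

46.00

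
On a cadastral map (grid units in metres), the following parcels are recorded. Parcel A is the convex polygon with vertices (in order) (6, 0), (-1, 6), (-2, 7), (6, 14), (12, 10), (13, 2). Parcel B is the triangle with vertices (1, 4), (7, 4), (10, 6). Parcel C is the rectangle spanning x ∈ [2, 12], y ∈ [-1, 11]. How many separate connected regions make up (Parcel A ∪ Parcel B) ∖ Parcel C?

3

(Parcel A ∪ Parcel B) ∖ Parcel C splits into 3 disjoint pieces (area 14.3669, area 11.8929, area 4.1429).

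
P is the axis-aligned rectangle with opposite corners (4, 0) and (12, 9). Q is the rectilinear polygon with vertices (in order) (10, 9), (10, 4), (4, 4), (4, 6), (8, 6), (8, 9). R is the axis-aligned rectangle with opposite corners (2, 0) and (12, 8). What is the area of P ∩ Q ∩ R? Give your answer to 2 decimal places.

The intersection is the polygon with vertices (10,4), (4,4), (4,6), (8,6), (8,8), (10,8).
By the shoelace formula its area is 16.00.

16.00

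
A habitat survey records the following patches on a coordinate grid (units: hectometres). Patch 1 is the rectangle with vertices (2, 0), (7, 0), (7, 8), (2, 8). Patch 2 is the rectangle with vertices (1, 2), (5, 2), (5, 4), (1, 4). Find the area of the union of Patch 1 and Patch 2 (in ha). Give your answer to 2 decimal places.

42.00

By inclusion–exclusion:
Individual areas: |Patch 1| = 40, |Patch 2| = 8.
|Patch 1∩Patch 2|: x∈[2,5], y∈[2,4] → 3·2 = 6.
|Patch 1 ∪ Patch 2| = 48 − 6 = 42.00.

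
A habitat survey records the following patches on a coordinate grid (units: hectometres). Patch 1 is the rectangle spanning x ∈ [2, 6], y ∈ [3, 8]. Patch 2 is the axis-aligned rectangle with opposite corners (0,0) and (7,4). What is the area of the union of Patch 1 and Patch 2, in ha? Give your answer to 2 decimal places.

By inclusion–exclusion:
Individual areas: |Patch 1| = 20, |Patch 2| = 28.
|Patch 1∩Patch 2|: x∈[2,6], y∈[3,4] → 4·1 = 4.
|Patch 1 ∪ Patch 2| = 48 − 4 = 44.00.

44.00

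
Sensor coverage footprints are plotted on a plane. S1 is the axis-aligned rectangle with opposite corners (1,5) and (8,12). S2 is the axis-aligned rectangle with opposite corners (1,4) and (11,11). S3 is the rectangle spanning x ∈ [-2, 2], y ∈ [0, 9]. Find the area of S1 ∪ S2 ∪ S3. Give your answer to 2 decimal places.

108.00

By inclusion–exclusion:
Individual areas: |S1| = 49, |S2| = 70, |S3| = 36.
|S1∩S2|: x∈[1,8], y∈[5,11] → 7·6 = 42.
|S1∩S3|: x∈[1,2], y∈[5,9] → 1·4 = 4.
|S2∩S3|: x∈[1,2], y∈[4,9] → 1·5 = 5.
|S1∩S2∩S3| = 4.
|S1 ∪ S2 ∪ S3| = 155 − 51 + 4 = 108.00.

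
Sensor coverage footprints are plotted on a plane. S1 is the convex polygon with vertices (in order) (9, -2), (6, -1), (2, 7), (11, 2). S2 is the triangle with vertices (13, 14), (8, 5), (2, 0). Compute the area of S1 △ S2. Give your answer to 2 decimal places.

41.34

|S1| = 33, |S2| = 14.5, |S1∩S2| = 3.0785.
|S1 △ S2| = |S1| + |S2| − 2·|S1∩S2| = 33 + 14.5 − 6.157 = 41.34.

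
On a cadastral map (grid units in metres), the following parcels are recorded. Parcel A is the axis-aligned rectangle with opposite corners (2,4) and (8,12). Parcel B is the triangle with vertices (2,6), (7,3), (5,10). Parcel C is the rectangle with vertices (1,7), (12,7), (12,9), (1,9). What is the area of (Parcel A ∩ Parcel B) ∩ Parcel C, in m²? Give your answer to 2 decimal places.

The region (Parcel A ∩ Parcel B) ∩ Parcel C is the polygon with vertices (4.25,9), (5.286,9), (5.857,7), (2.75,7).
By the shoelace formula its area is 4.14.

4.14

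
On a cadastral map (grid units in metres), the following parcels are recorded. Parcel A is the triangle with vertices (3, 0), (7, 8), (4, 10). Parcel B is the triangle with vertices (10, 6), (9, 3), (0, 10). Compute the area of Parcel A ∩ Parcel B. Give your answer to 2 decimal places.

The intersection is the polygon with vertices (5.76,5.52), (3.711,7.113), (3.846,8.461), (6.667,7.333).
By the shoelace formula its area is 4.56.

4.56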